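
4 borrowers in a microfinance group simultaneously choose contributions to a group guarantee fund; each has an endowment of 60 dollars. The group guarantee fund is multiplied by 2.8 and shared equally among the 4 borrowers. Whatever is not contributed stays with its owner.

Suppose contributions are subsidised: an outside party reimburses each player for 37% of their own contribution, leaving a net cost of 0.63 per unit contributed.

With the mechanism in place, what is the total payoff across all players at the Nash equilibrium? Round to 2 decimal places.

760.80 dollars

With the mechanism, a contributed unit returns (2.8/4) / 0.63 = 1.1111 per unit of net cost to the contributor — now above 1 — so contributing fully is weakly dominant for every player.
At the Nash equilibrium everyone contributes 60. Group total payoff = 4 × (60 × 0.37 + 2.8 × 60) = 760.80.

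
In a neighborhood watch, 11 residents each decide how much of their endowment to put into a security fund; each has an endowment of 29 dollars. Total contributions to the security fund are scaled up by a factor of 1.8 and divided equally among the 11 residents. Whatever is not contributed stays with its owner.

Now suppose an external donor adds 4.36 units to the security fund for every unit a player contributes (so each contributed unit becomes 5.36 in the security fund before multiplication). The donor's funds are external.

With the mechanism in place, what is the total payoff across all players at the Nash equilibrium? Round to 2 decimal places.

319.00 dollars

With the mechanism, a contributed unit returns 1.8 × 5.36 / 11 = 0.8771 per unit of net cost — still below 1 — so contributing 0 remains dominant for every player.
Everyone keeps their endowment and the group total is 11 × 29 = 319.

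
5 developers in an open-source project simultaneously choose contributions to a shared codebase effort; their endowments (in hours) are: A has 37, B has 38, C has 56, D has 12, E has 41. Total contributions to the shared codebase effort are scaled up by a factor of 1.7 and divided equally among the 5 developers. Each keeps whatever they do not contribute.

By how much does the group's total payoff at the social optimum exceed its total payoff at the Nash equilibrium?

The private return per contributed unit is 1.7/5 = 0.3400 < 1 for every player regardless of endowment, so the Nash equilibrium is zero contribution and the group total is Σ E_j = 37 + 38 + 56 + 12 + 41 = 184.
Each contributed unit returns 1.700 to the group, so the social optimum is full contribution by everyone: group total = 1.700 × 184 = 312.80.
Efficiency loss = (1.700 − 1) × 184 = 128.80.

128.80 hours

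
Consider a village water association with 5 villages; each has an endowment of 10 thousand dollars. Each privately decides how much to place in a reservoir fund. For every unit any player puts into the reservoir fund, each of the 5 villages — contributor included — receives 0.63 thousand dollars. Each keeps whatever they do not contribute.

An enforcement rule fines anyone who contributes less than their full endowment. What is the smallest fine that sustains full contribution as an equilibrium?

3.70 thousand dollars

Given the others contribute fully, the best deviation is to contribute 0 (any partial contribution still incurs the fine and gives up units whose private return 0.63 is below 1).
Deviating from 10 to 0 saves 10 thousand dollars but forfeits the deviator's share of the drop in the reservoir fund: 0.63 × 10 = 6.30.
So the deviation gain is 10 − 6.30 = 3.70, and the fine must be at least 3.70 thousand dollars to wipe it out.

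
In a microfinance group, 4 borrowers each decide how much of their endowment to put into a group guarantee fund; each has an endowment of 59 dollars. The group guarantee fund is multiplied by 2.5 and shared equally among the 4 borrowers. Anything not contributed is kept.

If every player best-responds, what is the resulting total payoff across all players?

236.00 dollars

Each contributed unit returns 2.5/4 = 0.6250 to its contributor — below 1 — so contributing 0 is dominant for every player. At the Nash equilibrium everyone keeps their 59, and the group total is 4 × 59 = 236.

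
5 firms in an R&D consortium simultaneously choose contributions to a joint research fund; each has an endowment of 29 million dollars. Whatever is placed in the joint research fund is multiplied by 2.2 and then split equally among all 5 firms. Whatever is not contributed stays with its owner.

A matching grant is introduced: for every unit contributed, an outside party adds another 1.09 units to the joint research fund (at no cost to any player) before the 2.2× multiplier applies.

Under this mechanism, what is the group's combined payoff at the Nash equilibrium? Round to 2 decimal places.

145.00 million dollars

Even with the mechanism, each unit contributed returns only 2.2 × 2.09 / 5 = 0.9196 per unit of net cost, so contributing nothing is still dominant.
Everyone keeps their endowment and the group total is 5 × 29 = 145.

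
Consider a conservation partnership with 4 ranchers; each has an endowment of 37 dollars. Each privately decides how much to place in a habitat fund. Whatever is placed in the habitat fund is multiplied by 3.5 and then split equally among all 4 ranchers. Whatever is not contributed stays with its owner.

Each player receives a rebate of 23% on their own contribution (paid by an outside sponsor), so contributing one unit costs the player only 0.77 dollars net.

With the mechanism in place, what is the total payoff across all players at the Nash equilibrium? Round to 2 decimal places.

552.04 dollars

Under the mechanism each unit contributed yields (3.5/4) / 0.77 = 1.1364 back to its contributor per unit of net cost, which exceeds 1, making full contribution the dominant choice for everyone.
So the Nash equilibrium is full contribution by all 4; the group earns 4 × (37 × 0.23 + 3.5 × 37) = 552.04.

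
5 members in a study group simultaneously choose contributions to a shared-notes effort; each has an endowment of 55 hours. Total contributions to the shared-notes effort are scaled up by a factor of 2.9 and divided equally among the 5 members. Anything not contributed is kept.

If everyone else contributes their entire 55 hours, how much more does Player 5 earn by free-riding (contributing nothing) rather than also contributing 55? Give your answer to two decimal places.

Switching from a contribution of 55 to 0 lets Player 5 keep an extra 55 hours, but lowers the shared-notes effort by 55, which costs Player 5 their own share of that drop: 2.9/5 × 55 = 31.90.
Net gain = 55 − 31.90 = 23.10. The private return per contributed unit (0.5800) is below 1, so free-riding is indeed the best response regardless of what the others do.

23.10 hours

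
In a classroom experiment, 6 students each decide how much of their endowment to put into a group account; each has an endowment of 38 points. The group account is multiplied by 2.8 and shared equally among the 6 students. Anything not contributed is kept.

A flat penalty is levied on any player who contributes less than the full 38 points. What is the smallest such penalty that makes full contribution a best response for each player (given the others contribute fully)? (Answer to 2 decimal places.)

20.27 points

Given the others contribute fully, the best deviation is to contribute 0 (any partial contribution still incurs the fine and gives up units whose private return 0.4667 is below 1).
Deviating from 38 to 0 saves 38 points but forfeits the deviator's share of the drop in the group account: 2.8/6 × 38 = 17.73.
So the deviation gain is 38 − 17.73 = 20.27, and the fine must be at least 20.27 points to wipe it out.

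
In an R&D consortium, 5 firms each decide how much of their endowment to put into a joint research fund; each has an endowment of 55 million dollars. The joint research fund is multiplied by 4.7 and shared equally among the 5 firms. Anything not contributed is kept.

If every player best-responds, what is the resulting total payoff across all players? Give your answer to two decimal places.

Each contributed unit returns 4.7/5 = 0.9400 to its contributor — below 1 — so contributing 0 is dominant for every player. At the Nash equilibrium everyone keeps their 55, and the group total is 5 × 55 = 275.

275.00 million dollars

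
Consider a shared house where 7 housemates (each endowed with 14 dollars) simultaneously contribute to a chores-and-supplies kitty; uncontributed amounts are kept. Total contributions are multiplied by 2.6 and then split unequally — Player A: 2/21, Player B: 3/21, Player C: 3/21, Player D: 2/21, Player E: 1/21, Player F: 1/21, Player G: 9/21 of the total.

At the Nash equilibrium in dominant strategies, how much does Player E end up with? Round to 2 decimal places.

15.73 dollars

A player with share s gets back 2.6·s per unit contributed, so full contribution is dominant for anyone with s > 1/2.6 = 0.3846 and zero contribution is dominant for anyone below.
Player G alone (share 9/21) is above the threshold, contributing 14; the remaining 6 contribute 0. Total contributed: 14.
Player E keeps 14 and receives 2.6 × 14 × 1/21 = 1.73 from the chores-and-supplies kitty, for a payoff of 15.73.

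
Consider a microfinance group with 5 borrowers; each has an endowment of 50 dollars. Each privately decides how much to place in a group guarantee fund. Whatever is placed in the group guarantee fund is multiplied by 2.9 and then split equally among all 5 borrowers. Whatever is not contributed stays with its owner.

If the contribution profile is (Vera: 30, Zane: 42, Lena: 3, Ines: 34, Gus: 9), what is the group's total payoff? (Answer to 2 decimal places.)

Total contributed: 30 + 42 + 3 + 34 + 9 = 118; total kept: 5 × 50 − 118 = 132.
The group guarantee fund pays out 2.9 × 118 = 342.20 in aggregate.
Group total = 132 + 342.20 = 474.20.

474.20 dollars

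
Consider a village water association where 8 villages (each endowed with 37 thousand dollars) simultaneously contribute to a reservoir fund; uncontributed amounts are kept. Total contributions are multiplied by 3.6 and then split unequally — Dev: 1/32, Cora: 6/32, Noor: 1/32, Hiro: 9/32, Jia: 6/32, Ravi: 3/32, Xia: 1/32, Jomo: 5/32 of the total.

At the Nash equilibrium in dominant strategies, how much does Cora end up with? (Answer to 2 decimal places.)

For player j, contributing a unit is worthwhile iff 3.6 × (j's share) ≥ 1, i.e. iff j's share is at least 0.2778.
Only Hiro (9/32) clears that bar, contributing 37; the remaining 7 contribute 0. Total contributed: 37.
Cora keeps 37 and receives 3.6 × 37 × 6/32 = 24.98 from the reservoir fund, for a payoff of 61.98.

61.98 thousand dollars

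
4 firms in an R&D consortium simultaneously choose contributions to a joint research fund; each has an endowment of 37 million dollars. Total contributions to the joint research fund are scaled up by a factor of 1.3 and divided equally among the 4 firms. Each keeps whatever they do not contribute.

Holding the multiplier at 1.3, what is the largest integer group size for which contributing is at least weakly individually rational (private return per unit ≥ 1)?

1

Private return per unit is 1.3/(group size), which is ≥ 1 whenever the group size is ≤ 1.3.
The largest such integer is 1.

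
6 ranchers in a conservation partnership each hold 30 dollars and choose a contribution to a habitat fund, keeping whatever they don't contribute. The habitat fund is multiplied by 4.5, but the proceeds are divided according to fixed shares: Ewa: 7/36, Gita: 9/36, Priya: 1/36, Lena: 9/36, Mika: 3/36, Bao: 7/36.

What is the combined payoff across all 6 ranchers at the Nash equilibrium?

390.00 dollars

Each unit j contributes comes back to j as 4.5 × (j's share), so j prefers to contribute only if that share exceeds 1/4.5 = 0.2222; otherwise keeping the unit dominates.
Gita and Lena clear that bar, contributing 30 each; the remaining 4 contribute 0. Total contributed: 60.
The habitat fund pays out 4.5 × 60 = 270.00 in total (split across the unequal shares, but the aggregate is all that matters for the group sum).
The 4 free-riders keep 30 each, adding 120. Group total = 120 + 270.00 = 390.00.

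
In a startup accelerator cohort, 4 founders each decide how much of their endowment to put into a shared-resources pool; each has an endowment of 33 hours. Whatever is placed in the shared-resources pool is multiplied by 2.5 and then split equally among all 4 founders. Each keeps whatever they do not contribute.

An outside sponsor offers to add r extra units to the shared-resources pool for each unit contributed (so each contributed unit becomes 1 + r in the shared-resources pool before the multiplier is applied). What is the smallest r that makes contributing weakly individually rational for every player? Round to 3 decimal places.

With matching at rate r, one contributed unit becomes (1 + r) in the shared-resources pool and returns 2.5 × (1 + r) / 4 to the contributor.
Setting this equal to 1: 1 + r = 4/2.5 = 1.6000.
So the minimum matching rate is r = 1.6000 − 1 = 0.600.

0.600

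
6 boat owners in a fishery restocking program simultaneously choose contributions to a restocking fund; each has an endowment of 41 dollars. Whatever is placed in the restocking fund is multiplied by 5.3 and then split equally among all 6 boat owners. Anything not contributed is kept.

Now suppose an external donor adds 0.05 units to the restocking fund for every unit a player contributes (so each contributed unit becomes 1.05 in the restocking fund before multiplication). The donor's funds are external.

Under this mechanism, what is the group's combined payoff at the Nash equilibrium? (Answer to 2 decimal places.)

With the mechanism, a contributed unit returns 5.3 × 1.05 / 6 = 0.9275 per unit of net cost — still below 1 — so contributing 0 remains dominant for every player.
Everyone keeps their endowment and the group total is 6 × 41 = 246.

246.00 dollars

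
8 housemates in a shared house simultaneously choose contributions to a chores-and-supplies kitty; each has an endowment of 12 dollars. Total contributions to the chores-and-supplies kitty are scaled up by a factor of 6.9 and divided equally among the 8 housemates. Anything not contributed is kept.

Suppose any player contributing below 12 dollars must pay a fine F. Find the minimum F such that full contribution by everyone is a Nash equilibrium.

Given the others contribute fully, the best deviation is to contribute 0 (any partial contribution still incurs the fine and gives up units whose private return 0.8625 is below 1).
Deviating from 12 to 0 saves 12 dollars but forfeits the deviator's share of the drop in the chores-and-supplies kitty: 6.9/8 × 12 = 10.35.
So the deviation gain is 12 − 10.35 = 1.65, and the fine must be at least 1.65 dollars to wipe it out.

1.65 dollars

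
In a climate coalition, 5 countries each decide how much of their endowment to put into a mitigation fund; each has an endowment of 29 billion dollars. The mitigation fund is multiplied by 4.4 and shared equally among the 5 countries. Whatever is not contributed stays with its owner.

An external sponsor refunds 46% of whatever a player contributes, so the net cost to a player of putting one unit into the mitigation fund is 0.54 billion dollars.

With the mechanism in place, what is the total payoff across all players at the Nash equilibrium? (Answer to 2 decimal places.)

With the mechanism, a contributed unit returns (4.4/5) / 0.54 = 1.6296 per unit of net cost to the contributor — now above 1 — so contributing fully is weakly dominant for every player.
So the Nash equilibrium is full contribution by all 5; the group earns 5 × (29 × 0.46 + 4.4 × 29) = 704.70.

704.70 billion dollars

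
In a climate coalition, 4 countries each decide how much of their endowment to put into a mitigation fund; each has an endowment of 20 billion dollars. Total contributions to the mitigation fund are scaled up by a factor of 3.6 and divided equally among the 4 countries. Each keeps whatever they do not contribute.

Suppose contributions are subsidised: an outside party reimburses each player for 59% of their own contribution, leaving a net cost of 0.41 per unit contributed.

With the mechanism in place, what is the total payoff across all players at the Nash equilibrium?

335.20 billion dollars

Under the mechanism each unit contributed yields (3.6/4) / 0.41 = 2.1951 back to its contributor per unit of net cost, which exceeds 1, making full contribution the dominant choice for everyone.
At the Nash equilibrium everyone contributes 20. Group total payoff = 4 × (20 × 0.59 + 3.6 × 20) = 335.20.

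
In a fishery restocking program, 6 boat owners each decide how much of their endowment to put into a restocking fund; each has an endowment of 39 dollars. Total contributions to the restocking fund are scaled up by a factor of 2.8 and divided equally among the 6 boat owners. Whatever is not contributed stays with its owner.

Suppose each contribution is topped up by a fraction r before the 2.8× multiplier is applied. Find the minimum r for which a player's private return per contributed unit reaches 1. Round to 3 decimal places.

1.143

With matching at rate r, one contributed unit becomes (1 + r) in the restocking fund and returns 2.8 × (1 + r) / 6 to the contributor.
Setting this equal to 1: 1 + r = 6/2.8 = 2.1429.
So the minimum matching rate is r = 2.1429 − 1 = 1.143.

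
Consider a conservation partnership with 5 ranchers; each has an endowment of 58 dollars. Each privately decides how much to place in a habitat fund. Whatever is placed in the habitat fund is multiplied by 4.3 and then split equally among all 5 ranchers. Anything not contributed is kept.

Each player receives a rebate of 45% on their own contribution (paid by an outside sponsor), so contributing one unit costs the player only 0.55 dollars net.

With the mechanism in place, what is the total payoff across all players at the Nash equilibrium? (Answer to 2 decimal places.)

With the mechanism, a contributed unit returns (4.3/5) / 0.55 = 1.5636 per unit of net cost to the contributor — now above 1 — so contributing fully is weakly dominant for every player.
So the Nash equilibrium is full contribution by all 5; the group earns 5 × (58 × 0.45 + 4.3 × 58) = 1377.50.

1377.50 dollars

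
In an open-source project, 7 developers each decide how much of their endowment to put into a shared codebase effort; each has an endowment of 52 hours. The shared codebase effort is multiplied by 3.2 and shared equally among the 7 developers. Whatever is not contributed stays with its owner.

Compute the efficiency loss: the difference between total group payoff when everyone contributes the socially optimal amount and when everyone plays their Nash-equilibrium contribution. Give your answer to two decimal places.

800.80 hours

Each contributed unit returns 3.2/7 = 0.4571 to its contributor — below 1 — so contributing 0 is dominant for every player. At the Nash equilibrium everyone keeps their 52, and the group total is 7 × 52 = 364.
Each contributed unit returns 3.200 to the group as a whole (0.4571 to each of 7 players), which exceeds 1, so the social optimum is full contribution: group total = 3.200 × 364 = 1164.80.
Efficiency loss = 1164.80 − 364 = 800.80.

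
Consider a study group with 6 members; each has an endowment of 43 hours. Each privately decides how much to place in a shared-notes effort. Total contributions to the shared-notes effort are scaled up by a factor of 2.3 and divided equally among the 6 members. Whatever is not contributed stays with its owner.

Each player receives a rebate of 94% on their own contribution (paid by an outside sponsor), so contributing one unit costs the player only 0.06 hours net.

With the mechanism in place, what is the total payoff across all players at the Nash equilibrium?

835.92 hours

Under the mechanism each unit contributed yields (2.3/6) / 0.06 = 6.3889 back to its contributor per unit of net cost, which exceeds 1, making full contribution the dominant choice for everyone.
At the Nash equilibrium everyone contributes 43. Group total payoff = 6 × (43 × 0.94 + 2.3 × 43) = 835.92.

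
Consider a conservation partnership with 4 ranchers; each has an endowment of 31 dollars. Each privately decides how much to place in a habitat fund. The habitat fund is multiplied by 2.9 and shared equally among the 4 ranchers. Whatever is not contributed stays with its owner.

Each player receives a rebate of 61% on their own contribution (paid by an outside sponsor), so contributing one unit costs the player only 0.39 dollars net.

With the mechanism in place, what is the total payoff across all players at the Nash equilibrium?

435.24 dollars

Under the mechanism each unit contributed yields (2.9/4) / 0.39 = 1.8590 back to its contributor per unit of net cost, which exceeds 1, making full contribution the dominant choice for everyone.
So the Nash equilibrium is full contribution by all 4; the group earns 4 × (31 × 0.61 + 2.9 × 31) = 435.24.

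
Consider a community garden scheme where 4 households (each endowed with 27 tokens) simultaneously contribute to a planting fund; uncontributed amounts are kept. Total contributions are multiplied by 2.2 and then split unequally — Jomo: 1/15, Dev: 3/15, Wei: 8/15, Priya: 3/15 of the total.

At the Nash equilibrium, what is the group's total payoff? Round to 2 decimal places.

140.40 tokens

For player j, contributing a unit is worthwhile iff 2.2 × (j's share) ≥ 1, i.e. iff j's share is at least 0.4545.
Wei alone (share 8/15) is above the threshold, contributing 27; the remaining 3 contribute 0. Total contributed: 27.
The planting fund pays out 2.2 × 27 = 59.40 in total (split across the unequal shares, but the aggregate is all that matters for the group sum).
The 3 free-riders keep 27 each, adding 81. Group total = 81 + 59.40 = 140.40.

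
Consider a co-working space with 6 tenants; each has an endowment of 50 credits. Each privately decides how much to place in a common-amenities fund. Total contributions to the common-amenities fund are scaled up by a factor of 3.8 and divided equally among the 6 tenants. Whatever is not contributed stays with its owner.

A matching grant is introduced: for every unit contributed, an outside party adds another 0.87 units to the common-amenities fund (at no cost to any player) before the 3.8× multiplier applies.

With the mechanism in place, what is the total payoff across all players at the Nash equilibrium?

With the mechanism, a contributed unit returns 3.8 × 1.87 / 6 = 1.1843 per unit of net cost to the contributor — now above 1 — so contributing fully is weakly dominant for every player.
So the Nash equilibrium is full contribution by all 6; the group earns 3.8 × 1.87 × 300 = 2131.80.

2131.80 credits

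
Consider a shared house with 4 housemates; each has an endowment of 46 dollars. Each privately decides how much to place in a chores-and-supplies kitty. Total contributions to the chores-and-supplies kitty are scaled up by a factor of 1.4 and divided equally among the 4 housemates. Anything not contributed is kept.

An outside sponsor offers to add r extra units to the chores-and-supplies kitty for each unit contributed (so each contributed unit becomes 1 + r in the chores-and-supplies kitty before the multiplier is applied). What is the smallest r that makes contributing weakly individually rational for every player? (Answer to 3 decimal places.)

1.857

With matching at rate r, one contributed unit becomes (1 + r) in the chores-and-supplies kitty and returns 1.4 × (1 + r) / 4 to the contributor.
Setting this equal to 1: 1 + r = 4/1.4 = 2.8571.
So the minimum matching rate is r = 2.8571 − 1 = 1.857.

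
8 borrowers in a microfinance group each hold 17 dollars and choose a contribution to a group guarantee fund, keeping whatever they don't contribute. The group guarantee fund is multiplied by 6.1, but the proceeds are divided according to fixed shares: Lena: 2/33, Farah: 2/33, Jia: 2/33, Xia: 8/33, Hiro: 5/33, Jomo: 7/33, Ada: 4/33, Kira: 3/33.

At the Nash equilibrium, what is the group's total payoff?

309.40 dollars

For player j, contributing a unit is worthwhile iff 6.1 × (j's share) ≥ 1, i.e. iff j's share is at least 0.1639.
Xia and Jomo clear that bar, contributing 17 each; the remaining 6 contribute 0. Total contributed: 34.
The group guarantee fund pays out 6.1 × 34 = 207.40 in total (split across the unequal shares, but the aggregate is all that matters for the group sum).
The 6 free-riders keep 17 each, adding 102. Group total = 102 + 207.40 = 309.40.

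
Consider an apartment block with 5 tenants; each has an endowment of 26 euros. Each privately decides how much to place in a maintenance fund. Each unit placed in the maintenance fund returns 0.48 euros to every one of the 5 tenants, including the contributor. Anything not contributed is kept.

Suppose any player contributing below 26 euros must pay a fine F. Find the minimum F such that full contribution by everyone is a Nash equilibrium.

13.52 euros

Given the others contribute fully, the best deviation is to contribute 0 (any partial contribution still incurs the fine and gives up units whose private return 0.48 is below 1).
Deviating from 26 to 0 saves 26 euros but forfeits the deviator's share of the drop in the maintenance fund: 0.48 × 26 = 12.48.
So the deviation gain is 26 − 12.48 = 13.52, and the fine must be at least 13.52 euros to wipe it out.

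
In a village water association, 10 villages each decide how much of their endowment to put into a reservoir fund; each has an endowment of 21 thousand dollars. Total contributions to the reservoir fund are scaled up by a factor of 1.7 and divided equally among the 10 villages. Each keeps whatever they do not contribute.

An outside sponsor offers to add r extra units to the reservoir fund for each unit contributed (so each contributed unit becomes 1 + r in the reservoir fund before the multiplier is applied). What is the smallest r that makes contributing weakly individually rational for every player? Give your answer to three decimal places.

4.882

With matching at rate r, one contributed unit becomes (1 + r) in the reservoir fund and returns 1.7 × (1 + r) / 10 to the contributor.
Setting this equal to 1: 1 + r = 10/1.7 = 5.8824.
So the minimum matching rate is r = 5.8824 − 1 = 4.882.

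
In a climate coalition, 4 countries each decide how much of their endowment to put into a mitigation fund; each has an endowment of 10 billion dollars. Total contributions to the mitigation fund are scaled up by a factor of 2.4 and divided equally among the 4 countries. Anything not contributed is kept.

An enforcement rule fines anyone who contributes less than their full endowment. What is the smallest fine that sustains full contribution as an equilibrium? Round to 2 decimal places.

4.00 billion dollars

Given the others contribute fully, the best deviation is to contribute 0 (any partial contribution still incurs the fine and gives up units whose private return 0.6000 is below 1).
Deviating from 10 to 0 saves 10 billion dollars but forfeits the deviator's share of the drop in the mitigation fund: 2.4/4 × 10 = 6.00.
So the deviation gain is 10 − 6.00 = 4.00, and the fine must be at least 4.00 billion dollars to wipe it out.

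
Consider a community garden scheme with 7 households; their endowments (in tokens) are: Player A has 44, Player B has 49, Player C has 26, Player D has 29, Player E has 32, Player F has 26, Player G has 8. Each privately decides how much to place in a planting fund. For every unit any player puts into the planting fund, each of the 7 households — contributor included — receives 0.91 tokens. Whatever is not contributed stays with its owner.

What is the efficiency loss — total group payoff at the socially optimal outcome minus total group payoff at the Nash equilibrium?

The private return per contributed unit is 0.91 < 1 for everyone, so the Nash equilibrium is zero contribution and the group total is Σ E_j = 44 + 49 + 26 + 29 + 32 + 26 + 8 = 214.
Each contributed unit returns 6.370 to the group, so the social optimum is full contribution by everyone: group total = 6.370 × 214 = 1363.18.
Efficiency loss = (6.370 − 1) × 214 = 1149.18.

1149.18 tokens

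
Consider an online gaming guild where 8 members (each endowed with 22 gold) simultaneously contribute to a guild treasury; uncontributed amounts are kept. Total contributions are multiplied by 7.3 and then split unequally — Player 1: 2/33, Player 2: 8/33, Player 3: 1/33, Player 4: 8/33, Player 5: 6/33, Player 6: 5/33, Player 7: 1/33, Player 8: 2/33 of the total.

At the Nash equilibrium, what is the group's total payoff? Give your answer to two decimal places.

A player with share s gets back 7.3·s per unit contributed, so full contribution is dominant for anyone with s > 1/7.3 = 0.1370 and zero contribution is dominant for anyone below.
Player 2, Player 4, Player 5 and Player 6 are above the threshold, contributing 22 each; the remaining 4 contribute 0. Total contributed: 88.
The guild treasury pays out 7.3 × 88 = 642.40 in total (split across the unequal shares, but the aggregate is all that matters for the group sum).
The 4 free-riders keep 22 each, adding 88. Group total = 88 + 642.40 = 730.40.

730.40 gold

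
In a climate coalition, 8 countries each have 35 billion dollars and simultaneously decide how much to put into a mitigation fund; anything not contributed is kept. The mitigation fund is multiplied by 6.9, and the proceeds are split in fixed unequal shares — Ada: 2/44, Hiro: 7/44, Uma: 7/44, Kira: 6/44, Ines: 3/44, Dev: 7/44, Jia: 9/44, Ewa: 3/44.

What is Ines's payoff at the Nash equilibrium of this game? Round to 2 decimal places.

Player j's private return per contributed unit is 6.9 × (j's share). Contributing is weakly dominant for j when that share is at least 1/6.9 = 0.1449, and contributing 0 is dominant otherwise.
Hiro, Uma, Dev and Jia are above the threshold, contributing 35 each; the remaining 4 contribute 0. Total contributed: 140.
Ines keeps 35 and receives 6.9 × 140 × 3/44 = 65.86 from the mitigation fund, for a payoff of 100.86.

100.86 billion dollars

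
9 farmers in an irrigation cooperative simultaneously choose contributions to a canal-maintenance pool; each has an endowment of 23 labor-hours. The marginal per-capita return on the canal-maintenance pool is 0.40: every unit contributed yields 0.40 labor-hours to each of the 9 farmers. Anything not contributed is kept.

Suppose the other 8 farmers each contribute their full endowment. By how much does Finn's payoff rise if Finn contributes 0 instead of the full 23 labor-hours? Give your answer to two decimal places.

13.80 labor-hours

Switching from a contribution of 23 to 0 lets Finn keep an extra 23 labor-hours, but lowers the canal-maintenance pool by 23, which costs Finn their own share of that drop: 0.40 × 23 = 9.20.
Net gain = 23 − 9.20 = 13.80. The private return per contributed unit (0.40) is below 1, so free-riding is indeed the best response regardless of what the others do.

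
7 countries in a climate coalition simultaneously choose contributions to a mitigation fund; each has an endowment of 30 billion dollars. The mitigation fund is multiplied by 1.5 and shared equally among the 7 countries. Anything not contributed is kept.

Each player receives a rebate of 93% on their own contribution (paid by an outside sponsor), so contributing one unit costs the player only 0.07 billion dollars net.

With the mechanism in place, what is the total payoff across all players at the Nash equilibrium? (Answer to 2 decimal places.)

510.30 billion dollars

Under the mechanism each unit contributed yields (1.5/7) / 0.07 = 3.0612 back to its contributor per unit of net cost, which exceeds 1, making full contribution the dominant choice for everyone.
At the Nash equilibrium everyone contributes 30. Group total payoff = 7 × (30 × 0.93 + 1.5 × 30) = 510.30.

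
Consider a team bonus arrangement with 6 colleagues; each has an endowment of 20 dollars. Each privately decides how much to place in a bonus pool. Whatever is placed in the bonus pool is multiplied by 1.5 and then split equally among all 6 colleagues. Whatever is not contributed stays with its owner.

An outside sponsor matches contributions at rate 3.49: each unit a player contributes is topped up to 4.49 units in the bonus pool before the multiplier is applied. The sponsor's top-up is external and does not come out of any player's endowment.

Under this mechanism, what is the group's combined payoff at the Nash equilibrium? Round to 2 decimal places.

The effective private return per unit is now 1.5 × 4.49 / 6 = 1.1225 > 1, so every player's dominant strategy flips to full contribution.
So the Nash equilibrium is full contribution by all 6; the group earns 1.5 × 4.49 × 120 = 808.20.

808.20 dollars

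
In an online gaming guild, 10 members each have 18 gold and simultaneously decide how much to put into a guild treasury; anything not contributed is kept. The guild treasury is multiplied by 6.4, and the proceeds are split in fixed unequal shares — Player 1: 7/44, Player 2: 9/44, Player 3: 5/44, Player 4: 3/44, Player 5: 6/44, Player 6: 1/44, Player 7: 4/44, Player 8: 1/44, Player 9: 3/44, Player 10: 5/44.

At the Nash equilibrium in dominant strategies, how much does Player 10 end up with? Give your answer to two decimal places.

A player with share s gets back 6.4·s per unit contributed, so full contribution is dominant for anyone with s > 1/6.4 = 0.1563 and zero contribution is dominant for anyone below.
Player 1 and Player 2 clear that bar, contributing 18 each; the remaining 8 contribute 0. Total contributed: 36.
Player 10 keeps 18 and receives 6.4 × 36 × 5/44 = 26.18 from the guild treasury, for a payoff of 44.18.

44.18 gold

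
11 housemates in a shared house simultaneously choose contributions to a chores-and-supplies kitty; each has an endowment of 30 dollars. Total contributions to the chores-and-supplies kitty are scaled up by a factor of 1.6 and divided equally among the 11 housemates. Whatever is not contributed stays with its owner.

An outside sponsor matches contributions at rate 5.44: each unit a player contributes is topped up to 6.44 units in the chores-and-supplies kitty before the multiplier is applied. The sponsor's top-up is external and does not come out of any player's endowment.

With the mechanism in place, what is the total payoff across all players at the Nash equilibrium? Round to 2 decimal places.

330.00 dollars

The effective private return is 1.6 × 6.44 / 11 = 0.9367, which is still under 1, so the mechanism doesn't change anyone's dominant strategy: zero contribution.
At the Nash equilibrium no one contributes; group total payoff = 11 × 30 = 330.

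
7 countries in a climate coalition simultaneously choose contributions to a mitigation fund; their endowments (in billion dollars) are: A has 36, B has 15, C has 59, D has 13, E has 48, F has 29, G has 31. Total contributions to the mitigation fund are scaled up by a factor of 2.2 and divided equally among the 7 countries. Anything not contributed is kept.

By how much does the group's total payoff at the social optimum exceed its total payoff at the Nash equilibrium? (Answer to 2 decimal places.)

The private return per contributed unit is 2.2/7 = 0.3143 < 1 for every player regardless of endowment, so the Nash equilibrium is zero contribution and the group total is Σ E_j = 36 + 15 + 59 + 13 + 48 + 29 + 31 = 231.
Each contributed unit returns 2.200 to the group, so the social optimum is full contribution by everyone: group total = 2.200 × 231 = 508.20.
Efficiency loss = (2.200 − 1) × 231 = 277.20.

277.20 billion dollars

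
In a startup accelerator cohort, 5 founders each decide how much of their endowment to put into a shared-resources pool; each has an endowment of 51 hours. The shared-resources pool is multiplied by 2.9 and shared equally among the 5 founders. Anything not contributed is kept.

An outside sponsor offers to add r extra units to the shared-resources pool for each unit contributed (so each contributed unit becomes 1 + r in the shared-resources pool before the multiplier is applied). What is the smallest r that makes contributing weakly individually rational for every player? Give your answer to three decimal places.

With matching at rate r, one contributed unit becomes (1 + r) in the shared-resources pool and returns 2.9 × (1 + r) / 5 to the contributor.
Setting this equal to 1: 1 + r = 5/2.9 = 1.7241.
So the minimum matching rate is r = 1.7241 − 1 = 0.724.

0.724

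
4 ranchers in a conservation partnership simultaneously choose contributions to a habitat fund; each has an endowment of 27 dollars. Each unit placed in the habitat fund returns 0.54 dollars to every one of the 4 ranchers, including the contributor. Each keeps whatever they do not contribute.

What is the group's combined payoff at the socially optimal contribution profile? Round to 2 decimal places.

Each contributed unit returns 2.160 to the group as a whole (0.54 to each of 4 players), which exceeds 1, so the social optimum is full contribution: group total = 2.160 × 108 = 233.28.

233.28 dollars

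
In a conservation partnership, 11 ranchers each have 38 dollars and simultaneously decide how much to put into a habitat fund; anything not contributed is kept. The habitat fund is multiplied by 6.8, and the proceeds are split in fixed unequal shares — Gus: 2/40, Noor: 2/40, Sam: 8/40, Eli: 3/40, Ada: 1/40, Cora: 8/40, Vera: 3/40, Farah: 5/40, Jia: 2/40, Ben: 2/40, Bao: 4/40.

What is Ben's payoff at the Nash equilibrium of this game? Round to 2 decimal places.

Player j's private return per contributed unit is 6.8 × (j's share). Contributing is weakly dominant for j when that share is at least 1/6.8 = 0.1471, and contributing 0 is dominant otherwise.
Sam and Cora are above the threshold, contributing 38 each; the remaining 9 contribute 0. Total contributed: 76.
Ben keeps 38 and receives 6.8 × 76 × 2/40 = 25.84 from the habitat fund, for a payoff of 63.84.

63.84 dollars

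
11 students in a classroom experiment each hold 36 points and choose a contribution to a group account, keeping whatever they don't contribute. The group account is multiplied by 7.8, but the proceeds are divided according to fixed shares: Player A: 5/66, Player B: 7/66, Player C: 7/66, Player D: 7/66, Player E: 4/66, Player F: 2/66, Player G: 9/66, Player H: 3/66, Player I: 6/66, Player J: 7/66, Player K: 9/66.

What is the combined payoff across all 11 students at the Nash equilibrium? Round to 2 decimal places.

885.60 points

Each unit j contributes comes back to j as 7.8 × (j's share), so j prefers to contribute only if that share exceeds 1/7.8 = 0.1282; otherwise keeping the unit dominates.
Player G and Player K clear that bar, contributing 36 each; the remaining 9 contribute 0. Total contributed: 72.
The group account pays out 7.8 × 72 = 561.60 in total (split across the unequal shares, but the aggregate is all that matters for the group sum).
The 9 free-riders keep 36 each, adding 324. Group total = 324 + 561.60 = 885.60.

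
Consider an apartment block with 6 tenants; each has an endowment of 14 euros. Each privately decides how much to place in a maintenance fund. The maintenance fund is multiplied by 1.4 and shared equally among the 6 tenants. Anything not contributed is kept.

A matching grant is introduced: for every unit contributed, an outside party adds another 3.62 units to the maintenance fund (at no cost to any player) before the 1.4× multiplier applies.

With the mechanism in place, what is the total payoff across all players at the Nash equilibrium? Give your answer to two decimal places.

543.31 euros

With the mechanism, a contributed unit returns 1.4 × 4.62 / 6 = 1.0780 per unit of net cost to the contributor — now above 1 — so contributing fully is weakly dominant for every player.
So the Nash equilibrium is full contribution by all 6; the group earns 1.4 × 4.62 × 84 = 543.31.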